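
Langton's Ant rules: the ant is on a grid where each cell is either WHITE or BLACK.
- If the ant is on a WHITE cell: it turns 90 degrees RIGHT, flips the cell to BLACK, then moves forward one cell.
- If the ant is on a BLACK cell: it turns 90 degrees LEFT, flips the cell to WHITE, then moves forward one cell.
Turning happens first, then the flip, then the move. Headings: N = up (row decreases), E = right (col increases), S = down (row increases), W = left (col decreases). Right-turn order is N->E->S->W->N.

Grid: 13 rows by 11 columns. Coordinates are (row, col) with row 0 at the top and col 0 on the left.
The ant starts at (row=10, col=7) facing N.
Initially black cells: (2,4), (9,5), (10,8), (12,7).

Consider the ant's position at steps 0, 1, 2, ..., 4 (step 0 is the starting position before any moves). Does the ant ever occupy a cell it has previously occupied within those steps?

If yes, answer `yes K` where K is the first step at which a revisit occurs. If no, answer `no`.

Answer: no

Derivation:
Step 1: on WHITE (10,7): turn R to E, flip to black, move to (10,8). |black|=5 — new cell
Step 2: on BLACK (10,8): turn L to N, flip to white, move to (9,8). |black|=4 — new cell
Step 3: on WHITE (9,8): turn R to E, flip to black, move to (9,9). |black|=5 — new cell
Step 4: on WHITE (9,9): turn R to S, flip to black, move to (10,9). |black|=6 — new cell
No revisit within 4 steps.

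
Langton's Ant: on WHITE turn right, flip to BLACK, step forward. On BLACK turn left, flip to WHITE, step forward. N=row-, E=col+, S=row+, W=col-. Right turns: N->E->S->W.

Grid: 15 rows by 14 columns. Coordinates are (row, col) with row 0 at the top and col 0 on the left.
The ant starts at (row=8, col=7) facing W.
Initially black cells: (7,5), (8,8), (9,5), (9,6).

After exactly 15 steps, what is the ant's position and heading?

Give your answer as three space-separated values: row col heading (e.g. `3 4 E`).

Step 1: on WHITE (8,7): turn R to N, flip to black, move to (7,7). |black|=5
Step 2: on WHITE (7,7): turn R to E, flip to black, move to (7,8). |black|=6
Step 3: on WHITE (7,8): turn R to S, flip to black, move to (8,8). |black|=7
Step 4: on BLACK (8,8): turn L to E, flip to white, move to (8,9). |black|=6
Step 5: on WHITE (8,9): turn R to S, flip to black, move to (9,9). |black|=7
Step 6: on WHITE (9,9): turn R to W, flip to black, move to (9,8). |black|=8
Step 7: on WHITE (9,8): turn R to N, flip to black, move to (8,8). |black|=9
Step 8: on WHITE (8,8): turn R to E, flip to black, move to (8,9). |black|=10
Step 9: on BLACK (8,9): turn L to N, flip to white, move to (7,9). |black|=9
Step 10: on WHITE (7,9): turn R to E, flip to black, move to (7,10). |black|=10
Step 11: on WHITE (7,10): turn R to S, flip to black, move to (8,10). |black|=11
Step 12: on WHITE (8,10): turn R to W, flip to black, move to (8,9). |black|=12
Step 13: on WHITE (8,9): turn R to N, flip to black, move to (7,9). |black|=13
Step 14: on BLACK (7,9): turn L to W, flip to white, move to (7,8). |black|=12
Step 15: on BLACK (7,8): turn L to S, flip to white, move to (8,8). |black|=11

Answer: 8 8 S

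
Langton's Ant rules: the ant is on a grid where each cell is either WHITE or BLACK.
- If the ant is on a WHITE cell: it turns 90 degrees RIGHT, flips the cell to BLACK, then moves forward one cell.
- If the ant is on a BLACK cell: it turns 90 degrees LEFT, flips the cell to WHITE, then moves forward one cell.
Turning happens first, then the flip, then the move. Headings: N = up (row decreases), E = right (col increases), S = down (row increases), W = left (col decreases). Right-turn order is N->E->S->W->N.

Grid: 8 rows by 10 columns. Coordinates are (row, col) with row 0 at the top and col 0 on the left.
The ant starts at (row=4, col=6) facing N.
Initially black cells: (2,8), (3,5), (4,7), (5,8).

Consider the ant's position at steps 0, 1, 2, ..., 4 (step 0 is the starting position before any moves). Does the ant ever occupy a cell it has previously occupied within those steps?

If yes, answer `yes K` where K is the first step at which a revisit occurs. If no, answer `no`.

Step 1: on WHITE (4,6): turn R to E, flip to black, move to (4,7). |black|=5 — new cell
Step 2: on BLACK (4,7): turn L to N, flip to white, move to (3,7). |black|=4 — new cell
Step 3: on WHITE (3,7): turn R to E, flip to black, move to (3,8). |black|=5 — new cell
Step 4: on WHITE (3,8): turn R to S, flip to black, move to (4,8). |black|=6 — new cell
No revisit within 4 steps.

Answer: no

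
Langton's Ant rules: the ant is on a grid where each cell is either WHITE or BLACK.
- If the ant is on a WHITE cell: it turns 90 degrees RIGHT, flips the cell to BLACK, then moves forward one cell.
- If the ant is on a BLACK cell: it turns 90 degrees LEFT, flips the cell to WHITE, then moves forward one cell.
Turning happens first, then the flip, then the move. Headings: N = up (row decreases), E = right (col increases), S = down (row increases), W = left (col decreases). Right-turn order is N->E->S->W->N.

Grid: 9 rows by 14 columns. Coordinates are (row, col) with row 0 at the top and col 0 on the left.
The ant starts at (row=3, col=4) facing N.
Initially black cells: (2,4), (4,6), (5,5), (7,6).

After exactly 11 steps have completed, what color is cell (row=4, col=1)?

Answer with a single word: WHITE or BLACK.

Answer: WHITE

Derivation:
Step 1: on WHITE (3,4): turn R to E, flip to black, move to (3,5). |black|=5
Step 2: on WHITE (3,5): turn R to S, flip to black, move to (4,5). |black|=6
Step 3: on WHITE (4,5): turn R to W, flip to black, move to (4,4). |black|=7
Step 4: on WHITE (4,4): turn R to N, flip to black, move to (3,4). |black|=8
Step 5: on BLACK (3,4): turn L to W, flip to white, move to (3,3). |black|=7
Step 6: on WHITE (3,3): turn R to N, flip to black, move to (2,3). |black|=8
Step 7: on WHITE (2,3): turn R to E, flip to black, move to (2,4). |black|=9
Step 8: on BLACK (2,4): turn L to N, flip to white, move to (1,4). |black|=8
Step 9: on WHITE (1,4): turn R to E, flip to black, move to (1,5). |black|=9
Step 10: on WHITE (1,5): turn R to S, flip to black, move to (2,5). |black|=10
Step 11: on WHITE (2,5): turn R to W, flip to black, move to (2,4). |black|=11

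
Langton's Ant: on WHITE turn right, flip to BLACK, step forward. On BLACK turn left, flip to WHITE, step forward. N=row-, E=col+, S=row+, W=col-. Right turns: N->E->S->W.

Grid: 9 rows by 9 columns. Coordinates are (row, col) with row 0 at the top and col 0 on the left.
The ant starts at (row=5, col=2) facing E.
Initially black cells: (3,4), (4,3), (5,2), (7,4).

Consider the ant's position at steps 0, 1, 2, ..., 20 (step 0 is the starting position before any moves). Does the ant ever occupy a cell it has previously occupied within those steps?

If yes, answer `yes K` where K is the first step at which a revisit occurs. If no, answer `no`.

Answer: yes 8

Derivation:
Step 1: on BLACK (5,2): turn L to N, flip to white, move to (4,2). |black|=3 — new cell
Step 2: on WHITE (4,2): turn R to E, flip to black, move to (4,3). |black|=4 — new cell
Step 3: on BLACK (4,3): turn L to N, flip to white, move to (3,3). |black|=3 — new cell
Step 4: on WHITE (3,3): turn R to E, flip to black, move to (3,4). |black|=4 — new cell
Step 5: on BLACK (3,4): turn L to N, flip to white, move to (2,4). |black|=3 — new cell
Step 6: on WHITE (2,4): turn R to E, flip to black, move to (2,5). |black|=4 — new cell
Step 7: on WHITE (2,5): turn R to S, flip to black, move to (3,5). |black|=5 — new cell
Step 8: on WHITE (3,5): turn R to W, flip to black, move to (3,4). |black|=6 — REVISIT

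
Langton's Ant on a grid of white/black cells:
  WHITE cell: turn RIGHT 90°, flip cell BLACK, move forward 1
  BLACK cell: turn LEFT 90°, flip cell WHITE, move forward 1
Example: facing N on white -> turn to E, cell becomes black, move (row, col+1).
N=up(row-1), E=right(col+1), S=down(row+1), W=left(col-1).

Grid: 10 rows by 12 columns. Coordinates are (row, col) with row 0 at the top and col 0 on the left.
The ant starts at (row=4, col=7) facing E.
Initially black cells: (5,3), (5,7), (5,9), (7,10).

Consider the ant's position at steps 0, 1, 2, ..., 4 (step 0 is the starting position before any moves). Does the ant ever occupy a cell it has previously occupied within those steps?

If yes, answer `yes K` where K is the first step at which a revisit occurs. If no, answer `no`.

Answer: no

Derivation:
Step 1: on WHITE (4,7): turn R to S, flip to black, move to (5,7). |black|=5 — new cell
Step 2: on BLACK (5,7): turn L to E, flip to white, move to (5,8). |black|=4 — new cell
Step 3: on WHITE (5,8): turn R to S, flip to black, move to (6,8). |black|=5 — new cell
Step 4: on WHITE (6,8): turn R to W, flip to black, move to (6,7). |black|=6 — new cell
No revisit within 4 steps.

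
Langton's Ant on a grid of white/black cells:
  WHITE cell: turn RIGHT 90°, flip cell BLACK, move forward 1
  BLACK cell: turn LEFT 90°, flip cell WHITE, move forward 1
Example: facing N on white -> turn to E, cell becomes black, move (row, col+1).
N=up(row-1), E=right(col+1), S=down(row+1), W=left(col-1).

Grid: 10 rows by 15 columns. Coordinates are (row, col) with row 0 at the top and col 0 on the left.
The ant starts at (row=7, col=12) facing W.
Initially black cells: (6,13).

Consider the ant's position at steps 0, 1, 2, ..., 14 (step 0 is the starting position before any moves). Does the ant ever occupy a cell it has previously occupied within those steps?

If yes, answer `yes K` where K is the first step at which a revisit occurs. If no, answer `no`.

Step 1: on WHITE (7,12): turn R to N, flip to black, move to (6,12). |black|=2 — new cell
Step 2: on WHITE (6,12): turn R to E, flip to black, move to (6,13). |black|=3 — new cell
Step 3: on BLACK (6,13): turn L to N, flip to white, move to (5,13). |black|=2 — new cell
Step 4: on WHITE (5,13): turn R to E, flip to black, move to (5,14). |black|=3 — new cell
Step 5: on WHITE (5,14): turn R to S, flip to black, move to (6,14). |black|=4 — new cell
Step 6: on WHITE (6,14): turn R to W, flip to black, move to (6,13). |black|=5 — REVISIT

Answer: yes 6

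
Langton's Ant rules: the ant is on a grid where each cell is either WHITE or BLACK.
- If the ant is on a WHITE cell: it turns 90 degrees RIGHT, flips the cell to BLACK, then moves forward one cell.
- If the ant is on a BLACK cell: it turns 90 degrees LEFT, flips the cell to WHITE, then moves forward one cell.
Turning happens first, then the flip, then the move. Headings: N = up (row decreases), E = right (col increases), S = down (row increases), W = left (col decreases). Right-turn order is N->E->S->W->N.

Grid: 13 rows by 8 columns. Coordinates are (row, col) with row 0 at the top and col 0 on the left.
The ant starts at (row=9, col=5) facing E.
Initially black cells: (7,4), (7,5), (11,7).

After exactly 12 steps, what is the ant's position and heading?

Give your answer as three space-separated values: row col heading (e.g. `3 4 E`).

Answer: 7 3 W

Derivation:
Step 1: on WHITE (9,5): turn R to S, flip to black, move to (10,5). |black|=4
Step 2: on WHITE (10,5): turn R to W, flip to black, move to (10,4). |black|=5
Step 3: on WHITE (10,4): turn R to N, flip to black, move to (9,4). |black|=6
Step 4: on WHITE (9,4): turn R to E, flip to black, move to (9,5). |black|=7
Step 5: on BLACK (9,5): turn L to N, flip to white, move to (8,5). |black|=6
Step 6: on WHITE (8,5): turn R to E, flip to black, move to (8,6). |black|=7
Step 7: on WHITE (8,6): turn R to S, flip to black, move to (9,6). |black|=8
Step 8: on WHITE (9,6): turn R to W, flip to black, move to (9,5). |black|=9
Step 9: on WHITE (9,5): turn R to N, flip to black, move to (8,5). |black|=10
Step 10: on BLACK (8,5): turn L to W, flip to white, move to (8,4). |black|=9
Step 11: on WHITE (8,4): turn R to N, flip to black, move to (7,4). |black|=10
Step 12: on BLACK (7,4): turn L to W, flip to white, move to (7,3). |black|=9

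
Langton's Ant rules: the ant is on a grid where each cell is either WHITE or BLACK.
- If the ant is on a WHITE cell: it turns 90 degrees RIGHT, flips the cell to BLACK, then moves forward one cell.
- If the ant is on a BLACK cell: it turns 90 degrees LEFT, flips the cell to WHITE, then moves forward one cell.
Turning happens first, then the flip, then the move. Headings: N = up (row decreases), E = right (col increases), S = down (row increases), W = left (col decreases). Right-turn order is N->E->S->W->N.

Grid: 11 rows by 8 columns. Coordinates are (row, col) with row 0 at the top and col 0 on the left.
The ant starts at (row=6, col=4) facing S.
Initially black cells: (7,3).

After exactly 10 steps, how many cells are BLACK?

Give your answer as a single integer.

Step 1: on WHITE (6,4): turn R to W, flip to black, move to (6,3). |black|=2
Step 2: on WHITE (6,3): turn R to N, flip to black, move to (5,3). |black|=3
Step 3: on WHITE (5,3): turn R to E, flip to black, move to (5,4). |black|=4
Step 4: on WHITE (5,4): turn R to S, flip to black, move to (6,4). |black|=5
Step 5: on BLACK (6,4): turn L to E, flip to white, move to (6,5). |black|=4
Step 6: on WHITE (6,5): turn R to S, flip to black, move to (7,5). |black|=5
Step 7: on WHITE (7,5): turn R to W, flip to black, move to (7,4). |black|=6
Step 8: on WHITE (7,4): turn R to N, flip to black, move to (6,4). |black|=7
Step 9: on WHITE (6,4): turn R to E, flip to black, move to (6,5). |black|=8
Step 10: on BLACK (6,5): turn L to N, flip to white, move to (5,5). |black|=7

Answer: 7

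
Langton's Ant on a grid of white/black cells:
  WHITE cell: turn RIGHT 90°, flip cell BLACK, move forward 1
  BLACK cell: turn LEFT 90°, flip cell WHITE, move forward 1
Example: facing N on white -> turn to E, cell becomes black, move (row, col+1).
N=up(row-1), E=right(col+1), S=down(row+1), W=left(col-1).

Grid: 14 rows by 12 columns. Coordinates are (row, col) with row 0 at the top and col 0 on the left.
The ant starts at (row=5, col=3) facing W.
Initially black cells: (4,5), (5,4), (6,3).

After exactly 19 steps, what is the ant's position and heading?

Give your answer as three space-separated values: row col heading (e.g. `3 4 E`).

Answer: 5 6 N

Derivation:
Step 1: on WHITE (5,3): turn R to N, flip to black, move to (4,3). |black|=4
Step 2: on WHITE (4,3): turn R to E, flip to black, move to (4,4). |black|=5
Step 3: on WHITE (4,4): turn R to S, flip to black, move to (5,4). |black|=6
Step 4: on BLACK (5,4): turn L to E, flip to white, move to (5,5). |black|=5
Step 5: on WHITE (5,5): turn R to S, flip to black, move to (6,5). |black|=6
Step 6: on WHITE (6,5): turn R to W, flip to black, move to (6,4). |black|=7
Step 7: on WHITE (6,4): turn R to N, flip to black, move to (5,4). |black|=8
Step 8: on WHITE (5,4): turn R to E, flip to black, move to (5,5). |black|=9
Step 9: on BLACK (5,5): turn L to N, flip to white, move to (4,5). |black|=8
Step 10: on BLACK (4,5): turn L to W, flip to white, move to (4,4). |black|=7
Step 11: on BLACK (4,4): turn L to S, flip to white, move to (5,4). |black|=6
Step 12: on BLACK (5,4): turn L to E, flip to white, move to (5,5). |black|=5
Step 13: on WHITE (5,5): turn R to S, flip to black, move to (6,5). |black|=6
Step 14: on BLACK (6,5): turn L to E, flip to white, move to (6,6). |black|=5
Step 15: on WHITE (6,6): turn R to S, flip to black, move to (7,6). |black|=6
Step 16: on WHITE (7,6): turn R to W, flip to black, move to (7,5). |black|=7
Step 17: on WHITE (7,5): turn R to N, flip to black, move to (6,5). |black|=8
Step 18: on WHITE (6,5): turn R to E, flip to black, move to (6,6). |black|=9
Step 19: on BLACK (6,6): turn L to N, flip to white, move to (5,6). |black|=8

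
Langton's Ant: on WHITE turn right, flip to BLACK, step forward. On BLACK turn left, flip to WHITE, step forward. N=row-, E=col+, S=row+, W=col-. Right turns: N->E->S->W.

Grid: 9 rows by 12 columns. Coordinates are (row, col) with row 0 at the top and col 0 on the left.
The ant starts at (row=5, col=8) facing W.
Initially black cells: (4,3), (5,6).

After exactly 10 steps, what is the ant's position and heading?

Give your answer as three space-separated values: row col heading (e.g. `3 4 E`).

Step 1: on WHITE (5,8): turn R to N, flip to black, move to (4,8). |black|=3
Step 2: on WHITE (4,8): turn R to E, flip to black, move to (4,9). |black|=4
Step 3: on WHITE (4,9): turn R to S, flip to black, move to (5,9). |black|=5
Step 4: on WHITE (5,9): turn R to W, flip to black, move to (5,8). |black|=6
Step 5: on BLACK (5,8): turn L to S, flip to white, move to (6,8). |black|=5
Step 6: on WHITE (6,8): turn R to W, flip to black, move to (6,7). |black|=6
Step 7: on WHITE (6,7): turn R to N, flip to black, move to (5,7). |black|=7
Step 8: on WHITE (5,7): turn R to E, flip to black, move to (5,8). |black|=8
Step 9: on WHITE (5,8): turn R to S, flip to black, move to (6,8). |black|=9
Step 10: on BLACK (6,8): turn L to E, flip to white, move to (6,9). |black|=8

Answer: 6 9 E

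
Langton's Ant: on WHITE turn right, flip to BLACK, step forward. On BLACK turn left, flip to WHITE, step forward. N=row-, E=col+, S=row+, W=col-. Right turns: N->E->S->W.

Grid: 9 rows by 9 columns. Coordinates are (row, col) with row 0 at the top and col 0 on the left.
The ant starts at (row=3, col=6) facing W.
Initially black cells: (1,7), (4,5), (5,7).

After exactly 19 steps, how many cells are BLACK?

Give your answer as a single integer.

Step 1: on WHITE (3,6): turn R to N, flip to black, move to (2,6). |black|=4
Step 2: on WHITE (2,6): turn R to E, flip to black, move to (2,7). |black|=5
Step 3: on WHITE (2,7): turn R to S, flip to black, move to (3,7). |black|=6
Step 4: on WHITE (3,7): turn R to W, flip to black, move to (3,6). |black|=7
Step 5: on BLACK (3,6): turn L to S, flip to white, move to (4,6). |black|=6
Step 6: on WHITE (4,6): turn R to W, flip to black, move to (4,5). |black|=7
Step 7: on BLACK (4,5): turn L to S, flip to white, move to (5,5). |black|=6
Step 8: on WHITE (5,5): turn R to W, flip to black, move to (5,4). |black|=7
Step 9: on WHITE (5,4): turn R to N, flip to black, move to (4,4). |black|=8
Step 10: on WHITE (4,4): turn R to E, flip to black, move to (4,5). |black|=9
Step 11: on WHITE (4,5): turn R to S, flip to black, move to (5,5). |black|=10
Step 12: on BLACK (5,5): turn L to E, flip to white, move to (5,6). |black|=9
Step 13: on WHITE (5,6): turn R to S, flip to black, move to (6,6). |black|=10
Step 14: on WHITE (6,6): turn R to W, flip to black, move to (6,5). |black|=11
Step 15: on WHITE (6,5): turn R to N, flip to black, move to (5,5). |black|=12
Step 16: on WHITE (5,5): turn R to E, flip to black, move to (5,6). |black|=13
Step 17: on BLACK (5,6): turn L to N, flip to white, move to (4,6). |black|=12
Step 18: on BLACK (4,6): turn L to W, flip to white, move to (4,5). |black|=11
Step 19: on BLACK (4,5): turn L to S, flip to white, move to (5,5). |black|=10

Answer: 10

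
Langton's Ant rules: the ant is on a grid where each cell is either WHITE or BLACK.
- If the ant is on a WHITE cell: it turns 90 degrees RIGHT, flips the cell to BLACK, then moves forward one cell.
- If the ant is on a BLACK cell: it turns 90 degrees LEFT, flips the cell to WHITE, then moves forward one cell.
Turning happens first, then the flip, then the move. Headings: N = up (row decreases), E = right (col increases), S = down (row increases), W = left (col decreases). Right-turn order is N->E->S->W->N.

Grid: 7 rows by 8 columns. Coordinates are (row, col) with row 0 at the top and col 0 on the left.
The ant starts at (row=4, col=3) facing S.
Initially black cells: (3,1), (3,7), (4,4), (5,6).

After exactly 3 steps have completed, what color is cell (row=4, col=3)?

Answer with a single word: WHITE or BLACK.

Step 1: on WHITE (4,3): turn R to W, flip to black, move to (4,2). |black|=5
Step 2: on WHITE (4,2): turn R to N, flip to black, move to (3,2). |black|=6
Step 3: on WHITE (3,2): turn R to E, flip to black, move to (3,3). |black|=7

Answer: BLACK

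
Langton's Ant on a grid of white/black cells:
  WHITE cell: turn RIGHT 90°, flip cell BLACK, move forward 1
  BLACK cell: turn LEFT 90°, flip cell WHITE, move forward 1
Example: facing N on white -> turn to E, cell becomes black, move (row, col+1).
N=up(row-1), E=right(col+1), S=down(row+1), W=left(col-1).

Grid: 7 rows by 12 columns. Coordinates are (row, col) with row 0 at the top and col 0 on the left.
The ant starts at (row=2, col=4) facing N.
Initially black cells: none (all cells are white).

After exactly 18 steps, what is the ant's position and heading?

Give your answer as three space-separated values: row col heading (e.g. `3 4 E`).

Step 1: on WHITE (2,4): turn R to E, flip to black, move to (2,5). |black|=1
Step 2: on WHITE (2,5): turn R to S, flip to black, move to (3,5). |black|=2
Step 3: on WHITE (3,5): turn R to W, flip to black, move to (3,4). |black|=3
Step 4: on WHITE (3,4): turn R to N, flip to black, move to (2,4). |black|=4
Step 5: on BLACK (2,4): turn L to W, flip to white, move to (2,3). |black|=3
Step 6: on WHITE (2,3): turn R to N, flip to black, move to (1,3). |black|=4
Step 7: on WHITE (1,3): turn R to E, flip to black, move to (1,4). |black|=5
Step 8: on WHITE (1,4): turn R to S, flip to black, move to (2,4). |black|=6
Step 9: on WHITE (2,4): turn R to W, flip to black, move to (2,3). |black|=7
Step 10: on BLACK (2,3): turn L to S, flip to white, move to (3,3). |black|=6
Step 11: on WHITE (3,3): turn R to W, flip to black, move to (3,2). |black|=7
Step 12: on WHITE (3,2): turn R to N, flip to black, move to (2,2). |black|=8
Step 13: on WHITE (2,2): turn R to E, flip to black, move to (2,3). |black|=9
Step 14: on WHITE (2,3): turn R to S, flip to black, move to (3,3). |black|=10
Step 15: on BLACK (3,3): turn L to E, flip to white, move to (3,4). |black|=9
Step 16: on BLACK (3,4): turn L to N, flip to white, move to (2,4). |black|=8
Step 17: on BLACK (2,4): turn L to W, flip to white, move to (2,3). |black|=7
Step 18: on BLACK (2,3): turn L to S, flip to white, move to (3,3). |black|=6

Answer: 3 3 S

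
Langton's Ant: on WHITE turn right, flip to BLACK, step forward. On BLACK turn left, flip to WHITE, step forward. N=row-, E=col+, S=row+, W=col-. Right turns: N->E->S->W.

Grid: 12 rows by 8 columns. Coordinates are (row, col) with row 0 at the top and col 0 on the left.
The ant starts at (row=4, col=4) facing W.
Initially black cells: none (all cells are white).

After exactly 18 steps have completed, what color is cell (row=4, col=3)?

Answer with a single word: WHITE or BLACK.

Step 1: on WHITE (4,4): turn R to N, flip to black, move to (3,4). |black|=1
Step 2: on WHITE (3,4): turn R to E, flip to black, move to (3,5). |black|=2
Step 3: on WHITE (3,5): turn R to S, flip to black, move to (4,5). |black|=3
Step 4: on WHITE (4,5): turn R to W, flip to black, move to (4,4). |black|=4
Step 5: on BLACK (4,4): turn L to S, flip to white, move to (5,4). |black|=3
Step 6: on WHITE (5,4): turn R to W, flip to black, move to (5,3). |black|=4
Step 7: on WHITE (5,3): turn R to N, flip to black, move to (4,3). |black|=5
Step 8: on WHITE (4,3): turn R to E, flip to black, move to (4,4). |black|=6
Step 9: on WHITE (4,4): turn R to S, flip to black, move to (5,4). |black|=7
Step 10: on BLACK (5,4): turn L to E, flip to white, move to (5,5). |black|=6
Step 11: on WHITE (5,5): turn R to S, flip to black, move to (6,5). |black|=7
Step 12: on WHITE (6,5): turn R to W, flip to black, move to (6,4). |black|=8
Step 13: on WHITE (6,4): turn R to N, flip to black, move to (5,4). |black|=9
Step 14: on WHITE (5,4): turn R to E, flip to black, move to (5,5). |black|=10
Step 15: on BLACK (5,5): turn L to N, flip to white, move to (4,5). |black|=9
Step 16: on BLACK (4,5): turn L to W, flip to white, move to (4,4). |black|=8
Step 17: on BLACK (4,4): turn L to S, flip to white, move to (5,4). |black|=7
Step 18: on BLACK (5,4): turn L to E, flip to white, move to (5,5). |black|=6

Answer: BLACK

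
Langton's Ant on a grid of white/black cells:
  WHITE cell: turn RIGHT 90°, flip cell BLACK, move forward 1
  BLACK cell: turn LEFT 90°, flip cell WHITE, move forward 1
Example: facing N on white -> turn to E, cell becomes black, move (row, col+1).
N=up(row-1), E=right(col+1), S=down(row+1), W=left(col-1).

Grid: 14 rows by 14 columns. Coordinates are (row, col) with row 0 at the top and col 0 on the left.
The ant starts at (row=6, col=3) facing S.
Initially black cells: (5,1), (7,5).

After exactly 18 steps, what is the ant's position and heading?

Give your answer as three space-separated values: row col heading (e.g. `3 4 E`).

Answer: 5 4 N

Derivation:
Step 1: on WHITE (6,3): turn R to W, flip to black, move to (6,2). |black|=3
Step 2: on WHITE (6,2): turn R to N, flip to black, move to (5,2). |black|=4
Step 3: on WHITE (5,2): turn R to E, flip to black, move to (5,3). |black|=5
Step 4: on WHITE (5,3): turn R to S, flip to black, move to (6,3). |black|=6
Step 5: on BLACK (6,3): turn L to E, flip to white, move to (6,4). |black|=5
Step 6: on WHITE (6,4): turn R to S, flip to black, move to (7,4). |black|=6
Step 7: on WHITE (7,4): turn R to W, flip to black, move to (7,3). |black|=7
Step 8: on WHITE (7,3): turn R to N, flip to black, move to (6,3). |black|=8
Step 9: on WHITE (6,3): turn R to E, flip to black, move to (6,4). |black|=9
Step 10: on BLACK (6,4): turn L to N, flip to white, move to (5,4). |black|=8
Step 11: on WHITE (5,4): turn R to E, flip to black, move to (5,5). |black|=9
Step 12: on WHITE (5,5): turn R to S, flip to black, move to (6,5). |black|=10
Step 13: on WHITE (6,5): turn R to W, flip to black, move to (6,4). |black|=11
Step 14: on WHITE (6,4): turn R to N, flip to black, move to (5,4). |black|=12
Step 15: on BLACK (5,4): turn L to W, flip to white, move to (5,3). |black|=11
Step 16: on BLACK (5,3): turn L to S, flip to white, move to (6,3). |black|=10
Step 17: on BLACK (6,3): turn L to E, flip to white, move to (6,4). |black|=9
Step 18: on BLACK (6,4): turn L to N, flip to white, move to (5,4). |black|=8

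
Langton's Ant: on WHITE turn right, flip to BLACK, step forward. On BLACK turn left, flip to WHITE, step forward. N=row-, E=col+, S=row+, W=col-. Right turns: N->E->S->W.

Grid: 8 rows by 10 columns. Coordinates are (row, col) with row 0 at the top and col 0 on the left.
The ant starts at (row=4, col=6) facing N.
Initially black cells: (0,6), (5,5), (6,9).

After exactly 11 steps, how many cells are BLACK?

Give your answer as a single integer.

Step 1: on WHITE (4,6): turn R to E, flip to black, move to (4,7). |black|=4
Step 2: on WHITE (4,7): turn R to S, flip to black, move to (5,7). |black|=5
Step 3: on WHITE (5,7): turn R to W, flip to black, move to (5,6). |black|=6
Step 4: on WHITE (5,6): turn R to N, flip to black, move to (4,6). |black|=7
Step 5: on BLACK (4,6): turn L to W, flip to white, move to (4,5). |black|=6
Step 6: on WHITE (4,5): turn R to N, flip to black, move to (3,5). |black|=7
Step 7: on WHITE (3,5): turn R to E, flip to black, move to (3,6). |black|=8
Step 8: on WHITE (3,6): turn R to S, flip to black, move to (4,6). |black|=9
Step 9: on WHITE (4,6): turn R to W, flip to black, move to (4,5). |black|=10
Step 10: on BLACK (4,5): turn L to S, flip to white, move to (5,5). |black|=9
Step 11: on BLACK (5,5): turn L to E, flip to white, move to (5,6). |black|=8

Answer: 8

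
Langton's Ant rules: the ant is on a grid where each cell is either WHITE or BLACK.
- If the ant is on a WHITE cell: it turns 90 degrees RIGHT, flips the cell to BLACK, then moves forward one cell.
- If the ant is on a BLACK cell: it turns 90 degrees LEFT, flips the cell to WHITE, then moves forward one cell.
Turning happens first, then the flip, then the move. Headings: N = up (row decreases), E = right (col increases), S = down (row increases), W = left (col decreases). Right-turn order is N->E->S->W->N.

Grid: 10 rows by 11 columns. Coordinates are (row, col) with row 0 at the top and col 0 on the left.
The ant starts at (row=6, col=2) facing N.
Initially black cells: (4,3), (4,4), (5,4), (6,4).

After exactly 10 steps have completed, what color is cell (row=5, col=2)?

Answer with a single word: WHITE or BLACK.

Step 1: on WHITE (6,2): turn R to E, flip to black, move to (6,3). |black|=5
Step 2: on WHITE (6,3): turn R to S, flip to black, move to (7,3). |black|=6
Step 3: on WHITE (7,3): turn R to W, flip to black, move to (7,2). |black|=7
Step 4: on WHITE (7,2): turn R to N, flip to black, move to (6,2). |black|=8
Step 5: on BLACK (6,2): turn L to W, flip to white, move to (6,1). |black|=7
Step 6: on WHITE (6,1): turn R to N, flip to black, move to (5,1). |black|=8
Step 7: on WHITE (5,1): turn R to E, flip to black, move to (5,2). |black|=9
Step 8: on WHITE (5,2): turn R to S, flip to black, move to (6,2). |black|=10
Step 9: on WHITE (6,2): turn R to W, flip to black, move to (6,1). |black|=11
Step 10: on BLACK (6,1): turn L to S, flip to white, move to (7,1). |black|=10

Answer: BLACK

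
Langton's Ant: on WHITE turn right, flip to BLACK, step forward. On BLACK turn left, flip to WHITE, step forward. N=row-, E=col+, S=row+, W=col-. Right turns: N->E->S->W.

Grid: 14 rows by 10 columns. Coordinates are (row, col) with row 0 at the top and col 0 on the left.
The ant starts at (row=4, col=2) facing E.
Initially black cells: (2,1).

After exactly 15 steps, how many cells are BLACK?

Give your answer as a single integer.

Step 1: on WHITE (4,2): turn R to S, flip to black, move to (5,2). |black|=2
Step 2: on WHITE (5,2): turn R to W, flip to black, move to (5,1). |black|=3
Step 3: on WHITE (5,1): turn R to N, flip to black, move to (4,1). |black|=4
Step 4: on WHITE (4,1): turn R to E, flip to black, move to (4,2). |black|=5
Step 5: on BLACK (4,2): turn L to N, flip to white, move to (3,2). |black|=4
Step 6: on WHITE (3,2): turn R to E, flip to black, move to (3,3). |black|=5
Step 7: on WHITE (3,3): turn R to S, flip to black, move to (4,3). |black|=6
Step 8: on WHITE (4,3): turn R to W, flip to black, move to (4,2). |black|=7
Step 9: on WHITE (4,2): turn R to N, flip to black, move to (3,2). |black|=8
Step 10: on BLACK (3,2): turn L to W, flip to white, move to (3,1). |black|=7
Step 11: on WHITE (3,1): turn R to N, flip to black, move to (2,1). |black|=8
Step 12: on BLACK (2,1): turn L to W, flip to white, move to (2,0). |black|=7
Step 13: on WHITE (2,0): turn R to N, flip to black, move to (1,0). |black|=8
Step 14: on WHITE (1,0): turn R to E, flip to black, move to (1,1). |black|=9
Step 15: on WHITE (1,1): turn R to S, flip to black, move to (2,1). |black|=10

Answer: 10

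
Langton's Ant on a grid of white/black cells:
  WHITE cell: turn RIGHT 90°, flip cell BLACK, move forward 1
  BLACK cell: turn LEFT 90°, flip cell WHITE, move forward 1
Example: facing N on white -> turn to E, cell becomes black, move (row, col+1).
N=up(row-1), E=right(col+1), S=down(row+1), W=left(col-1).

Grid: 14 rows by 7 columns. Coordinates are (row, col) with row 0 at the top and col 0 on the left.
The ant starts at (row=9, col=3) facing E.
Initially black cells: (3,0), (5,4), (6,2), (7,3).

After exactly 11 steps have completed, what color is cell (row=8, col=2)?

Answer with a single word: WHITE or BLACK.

Step 1: on WHITE (9,3): turn R to S, flip to black, move to (10,3). |black|=5
Step 2: on WHITE (10,3): turn R to W, flip to black, move to (10,2). |black|=6
Step 3: on WHITE (10,2): turn R to N, flip to black, move to (9,2). |black|=7
Step 4: on WHITE (9,2): turn R to E, flip to black, move to (9,3). |black|=8
Step 5: on BLACK (9,3): turn L to N, flip to white, move to (8,3). |black|=7
Step 6: on WHITE (8,3): turn R to E, flip to black, move to (8,4). |black|=8
Step 7: on WHITE (8,4): turn R to S, flip to black, move to (9,4). |black|=9
Step 8: on WHITE (9,4): turn R to W, flip to black, move to (9,3). |black|=10
Step 9: on WHITE (9,3): turn R to N, flip to black, move to (8,3). |black|=11
Step 10: on BLACK (8,3): turn L to W, flip to white, move to (8,2). |black|=10
Step 11: on WHITE (8,2): turn R to N, flip to black, move to (7,2). |black|=11

Answer: BLACK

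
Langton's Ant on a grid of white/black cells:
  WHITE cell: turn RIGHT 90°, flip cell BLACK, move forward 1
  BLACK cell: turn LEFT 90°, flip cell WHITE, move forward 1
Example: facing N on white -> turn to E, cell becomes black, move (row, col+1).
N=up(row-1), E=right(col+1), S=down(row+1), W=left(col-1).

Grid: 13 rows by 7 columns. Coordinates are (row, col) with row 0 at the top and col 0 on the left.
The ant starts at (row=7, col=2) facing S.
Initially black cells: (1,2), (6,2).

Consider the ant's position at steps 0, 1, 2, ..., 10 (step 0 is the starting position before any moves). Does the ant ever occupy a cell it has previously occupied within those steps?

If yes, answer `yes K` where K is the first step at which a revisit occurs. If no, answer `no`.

Answer: yes 7

Derivation:
Step 1: on WHITE (7,2): turn R to W, flip to black, move to (7,1). |black|=3 — new cell
Step 2: on WHITE (7,1): turn R to N, flip to black, move to (6,1). |black|=4 — new cell
Step 3: on WHITE (6,1): turn R to E, flip to black, move to (6,2). |black|=5 — new cell
Step 4: on BLACK (6,2): turn L to N, flip to white, move to (5,2). |black|=4 — new cell
Step 5: on WHITE (5,2): turn R to E, flip to black, move to (5,3). |black|=5 — new cell
Step 6: on WHITE (5,3): turn R to S, flip to black, move to (6,3). |black|=6 — new cell
Step 7: on WHITE (6,3): turn R to W, flip to black, move to (6,2). |black|=7 — REVISIT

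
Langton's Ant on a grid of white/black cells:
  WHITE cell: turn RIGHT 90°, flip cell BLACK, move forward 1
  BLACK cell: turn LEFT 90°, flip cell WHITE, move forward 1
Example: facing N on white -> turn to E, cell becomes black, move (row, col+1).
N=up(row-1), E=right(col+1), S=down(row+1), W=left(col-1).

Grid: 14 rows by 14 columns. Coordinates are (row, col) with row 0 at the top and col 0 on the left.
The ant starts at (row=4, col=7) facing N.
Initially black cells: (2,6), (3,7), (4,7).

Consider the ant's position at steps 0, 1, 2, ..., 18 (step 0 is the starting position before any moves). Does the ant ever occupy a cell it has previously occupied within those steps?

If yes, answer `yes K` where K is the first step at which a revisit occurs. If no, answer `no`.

Answer: yes 7

Derivation:
Step 1: on BLACK (4,7): turn L to W, flip to white, move to (4,6). |black|=2 — new cell
Step 2: on WHITE (4,6): turn R to N, flip to black, move to (3,6). |black|=3 — new cell
Step 3: on WHITE (3,6): turn R to E, flip to black, move to (3,7). |black|=4 — new cell
Step 4: on BLACK (3,7): turn L to N, flip to white, move to (2,7). |black|=3 — new cell
Step 5: on WHITE (2,7): turn R to E, flip to black, move to (2,8). |black|=4 — new cell
Step 6: on WHITE (2,8): turn R to S, flip to black, move to (3,8). |black|=5 — new cell
Step 7: on WHITE (3,8): turn R to W, flip to black, move to (3,7). |black|=6 — REVISIT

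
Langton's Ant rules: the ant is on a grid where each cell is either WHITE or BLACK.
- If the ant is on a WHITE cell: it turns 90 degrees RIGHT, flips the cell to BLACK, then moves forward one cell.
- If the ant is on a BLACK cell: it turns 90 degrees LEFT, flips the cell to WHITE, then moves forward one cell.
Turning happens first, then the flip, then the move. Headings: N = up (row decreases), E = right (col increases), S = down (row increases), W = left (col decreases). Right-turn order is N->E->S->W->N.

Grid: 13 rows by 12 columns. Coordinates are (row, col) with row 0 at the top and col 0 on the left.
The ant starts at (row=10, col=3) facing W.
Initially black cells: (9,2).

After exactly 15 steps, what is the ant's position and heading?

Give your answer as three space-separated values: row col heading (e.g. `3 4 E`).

Answer: 10 4 N

Derivation:
Step 1: on WHITE (10,3): turn R to N, flip to black, move to (9,3). |black|=2
Step 2: on WHITE (9,3): turn R to E, flip to black, move to (9,4). |black|=3
Step 3: on WHITE (9,4): turn R to S, flip to black, move to (10,4). |black|=4
Step 4: on WHITE (10,4): turn R to W, flip to black, move to (10,3). |black|=5
Step 5: on BLACK (10,3): turn L to S, flip to white, move to (11,3). |black|=4
Step 6: on WHITE (11,3): turn R to W, flip to black, move to (11,2). |black|=5
Step 7: on WHITE (11,2): turn R to N, flip to black, move to (10,2). |black|=6
Step 8: on WHITE (10,2): turn R to E, flip to black, move to (10,3). |black|=7
Step 9: on WHITE (10,3): turn R to S, flip to black, move to (11,3). |black|=8
Step 10: on BLACK (11,3): turn L to E, flip to white, move to (11,4). |black|=7
Step 11: on WHITE (11,4): turn R to S, flip to black, move to (12,4). |black|=8
Step 12: on WHITE (12,4): turn R to W, flip to black, move to (12,3). |black|=9
Step 13: on WHITE (12,3): turn R to N, flip to black, move to (11,3). |black|=10
Step 14: on WHITE (11,3): turn R to E, flip to black, move to (11,4). |black|=11
Step 15: on BLACK (11,4): turn L to N, flip to white, move to (10,4). |black|=10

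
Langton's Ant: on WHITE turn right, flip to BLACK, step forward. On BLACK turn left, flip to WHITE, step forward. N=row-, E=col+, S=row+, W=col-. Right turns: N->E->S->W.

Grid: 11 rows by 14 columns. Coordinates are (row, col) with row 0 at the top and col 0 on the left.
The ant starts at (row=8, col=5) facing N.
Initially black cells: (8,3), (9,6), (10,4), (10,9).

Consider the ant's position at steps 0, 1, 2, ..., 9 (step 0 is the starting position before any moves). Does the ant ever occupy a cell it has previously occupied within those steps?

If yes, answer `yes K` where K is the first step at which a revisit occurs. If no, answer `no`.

Step 1: on WHITE (8,5): turn R to E, flip to black, move to (8,6). |black|=5 — new cell
Step 2: on WHITE (8,6): turn R to S, flip to black, move to (9,6). |black|=6 — new cell
Step 3: on BLACK (9,6): turn L to E, flip to white, move to (9,7). |black|=5 — new cell
Step 4: on WHITE (9,7): turn R to S, flip to black, move to (10,7). |black|=6 — new cell
Step 5: on WHITE (10,7): turn R to W, flip to black, move to (10,6). |black|=7 — new cell
Step 6: on WHITE (10,6): turn R to N, flip to black, move to (9,6). |black|=8 — REVISIT

Answer: yes 6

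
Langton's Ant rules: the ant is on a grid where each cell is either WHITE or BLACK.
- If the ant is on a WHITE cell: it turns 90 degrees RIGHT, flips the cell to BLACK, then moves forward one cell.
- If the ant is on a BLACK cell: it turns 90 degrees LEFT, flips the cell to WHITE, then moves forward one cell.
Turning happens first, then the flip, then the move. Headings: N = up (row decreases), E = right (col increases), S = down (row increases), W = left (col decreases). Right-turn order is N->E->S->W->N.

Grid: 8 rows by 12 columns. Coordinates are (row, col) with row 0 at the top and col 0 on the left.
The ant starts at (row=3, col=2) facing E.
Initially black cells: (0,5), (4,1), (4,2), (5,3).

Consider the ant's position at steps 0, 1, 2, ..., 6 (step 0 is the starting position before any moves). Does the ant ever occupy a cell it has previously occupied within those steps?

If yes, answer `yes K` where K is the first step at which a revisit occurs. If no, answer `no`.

Step 1: on WHITE (3,2): turn R to S, flip to black, move to (4,2). |black|=5 — new cell
Step 2: on BLACK (4,2): turn L to E, flip to white, move to (4,3). |black|=4 — new cell
Step 3: on WHITE (4,3): turn R to S, flip to black, move to (5,3). |black|=5 — new cell
Step 4: on BLACK (5,3): turn L to E, flip to white, move to (5,4). |black|=4 — new cell
Step 5: on WHITE (5,4): turn R to S, flip to black, move to (6,4). |black|=5 — new cell
Step 6: on WHITE (6,4): turn R to W, flip to black, move to (6,3). |black|=6 — new cell
No revisit within 6 steps.

Answer: no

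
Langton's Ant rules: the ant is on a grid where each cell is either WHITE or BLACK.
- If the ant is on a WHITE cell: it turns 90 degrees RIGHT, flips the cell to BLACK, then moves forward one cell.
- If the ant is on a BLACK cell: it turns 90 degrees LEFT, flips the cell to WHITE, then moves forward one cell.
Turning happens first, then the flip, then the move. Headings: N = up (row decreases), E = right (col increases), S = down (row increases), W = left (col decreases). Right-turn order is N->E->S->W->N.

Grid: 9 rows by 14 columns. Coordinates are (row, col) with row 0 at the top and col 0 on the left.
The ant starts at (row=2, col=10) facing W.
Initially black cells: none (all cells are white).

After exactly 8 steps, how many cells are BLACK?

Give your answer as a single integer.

Step 1: on WHITE (2,10): turn R to N, flip to black, move to (1,10). |black|=1
Step 2: on WHITE (1,10): turn R to E, flip to black, move to (1,11). |black|=2
Step 3: on WHITE (1,11): turn R to S, flip to black, move to (2,11). |black|=3
Step 4: on WHITE (2,11): turn R to W, flip to black, move to (2,10). |black|=4
Step 5: on BLACK (2,10): turn L to S, flip to white, move to (3,10). |black|=3
Step 6: on WHITE (3,10): turn R to W, flip to black, move to (3,9). |black|=4
Step 7: on WHITE (3,9): turn R to N, flip to black, move to (2,9). |black|=5
Step 8: on WHITE (2,9): turn R to E, flip to black, move to (2,10). |black|=6

Answer: 6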